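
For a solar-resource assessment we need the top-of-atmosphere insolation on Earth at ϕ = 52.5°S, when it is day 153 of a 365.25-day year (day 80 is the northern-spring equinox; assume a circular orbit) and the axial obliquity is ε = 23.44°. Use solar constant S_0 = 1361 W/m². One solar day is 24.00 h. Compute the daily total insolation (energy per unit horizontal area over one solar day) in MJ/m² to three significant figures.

Solar longitude: L_s = 360° × (153 − 80)/365.25 = 71.951°.
sin δ = sin 23.44° × sin 71.951° = 0.37821, so δ = +22.223°.
cos h₀ = −tan(-52.5°) tan(+22.223°) = 0.5324, h₀ = 1.0093 rad.
Bracket: h₀ sin ϕ sin δ + cos ϕ cos δ sin h₀ = 1.0093×-0.79335×0.37821 + 0.60876×0.92572×0.84646 = -0.302843 + 0.477015 = 0.174172.
Q̄ = (S_0/π) × [bracket] = (1361/π) × 0.174172 = 75.455 W/m².
Daily total = Q̄ × 24.00 h × 3600 s/h = 75.455 × 24.00 × 3600 / 10⁶ = 6.519 MJ/m².

6.52 MJ/m²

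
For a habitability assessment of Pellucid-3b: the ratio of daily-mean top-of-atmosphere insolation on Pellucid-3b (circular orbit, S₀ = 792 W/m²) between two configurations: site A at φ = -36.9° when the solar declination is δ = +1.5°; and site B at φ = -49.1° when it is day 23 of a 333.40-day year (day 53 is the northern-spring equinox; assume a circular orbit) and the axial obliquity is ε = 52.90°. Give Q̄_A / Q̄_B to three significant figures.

— Configuration A (φ=-36.9°):
cos H₀ = −tan(-36.9°) tan(+1.500°) = 0.0197, H₀ = 1.5511 rad.
Bracket: H₀ sin φ sin δ + cos φ cos δ sin H₀ = 1.5511×-0.60042×0.02618 + 0.79968×0.99966×0.99981 = -0.024382 + 0.799256 = 0.774874.
Q̄ = (S₀/π) × [bracket] = (792/π) × 0.774874 = 195.35 W/m².
— Configuration B (φ=-49.1°):
Solar longitude: λ_s = 360° × (23 − 53)/333.40 = -32.394°, i.e. -32.394° + 360° = 327.606°.
sin δ = sin 52.90° × sin 327.606° = -0.42729, so δ = -25.296°.
cos H₀ = −tan(-49.1°) tan(-25.296°) = -0.5456, H₀ = 2.1479 rad.
Bracket: H₀ sin φ sin δ + cos φ cos δ sin H₀ = 2.1479×-0.75585×-0.42729 + 0.65474×0.90411×0.83805 = 0.693701 + 0.496090 = 1.189791.
Q̄ = (S₀/π) × [bracket] = (792/π) × 1.189791 = 299.95 W/m².
Ratio Q̄_A / Q̄_B = 195.35 / 299.95 = 0.6513.

Q̄_A / Q̄_B ≈ 0.651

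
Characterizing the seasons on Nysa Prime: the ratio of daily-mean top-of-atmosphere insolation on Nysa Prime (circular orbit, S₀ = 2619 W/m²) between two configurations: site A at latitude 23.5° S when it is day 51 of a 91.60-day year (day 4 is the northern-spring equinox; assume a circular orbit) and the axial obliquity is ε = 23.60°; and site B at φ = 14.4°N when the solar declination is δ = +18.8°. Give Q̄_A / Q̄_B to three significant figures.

Q̄_A / Q̄_B ≈ 0.896

— Configuration A (φ=-23.5°):
Solar longitude: λ_s = 360° × (51 − 4)/91.60 = 184.716°.
sin δ = sin 23.60° × sin 184.716° = -0.03292, so δ = -1.886°.
cos H₀ = −tan(-23.5°) tan(-1.886°) = -0.0143, H₀ = 1.5851 rad.
Bracket: H₀ sin φ sin δ + cos φ cos δ sin H₀ = 1.5851×-0.39875×-0.03292 + 0.91706×0.99946×0.99990 = 0.020807 + 0.916473 = 0.937280.
Q̄ = (S₀/π) × [bracket] = (2619/π) × 0.937280 = 781.37 W/m².
— Configuration B (φ=+14.4°):
cos H₀ = −tan(+14.4°) tan(+18.800°) = -0.0874, H₀ = 1.6583 rad.
Bracket: H₀ sin φ sin δ + cos φ cos δ sin H₀ = 1.6583×0.24869×0.32227 + 0.96858×0.94665×0.99617 = 0.132905 + 0.913395 = 1.046300.
Q̄ = (S₀/π) × [bracket] = (2619/π) × 1.046300 = 872.25 W/m².
Ratio Q̄_A / Q̄_B = 781.37 / 872.25 = 0.8958.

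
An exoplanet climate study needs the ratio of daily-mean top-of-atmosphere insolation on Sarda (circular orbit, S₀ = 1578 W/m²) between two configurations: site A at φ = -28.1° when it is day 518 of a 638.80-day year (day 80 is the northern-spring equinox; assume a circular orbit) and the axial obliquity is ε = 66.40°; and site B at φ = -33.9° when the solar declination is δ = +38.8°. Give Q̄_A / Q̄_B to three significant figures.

Q̄_A / Q̄_B ≈ 6.55

— Configuration A (φ=-28.1°):
Solar longitude: λ_s = 360° × (518 − 80)/638.80 = 246.838°.
sin δ = sin 66.40° × sin 246.838° = -0.84250, so δ = -57.405°.
cos H₀ = −tan(-28.1°) tan(-57.405°) = -0.8351, H₀ = 2.5591 rad.
Bracket: H₀ sin φ sin δ + cos φ cos δ sin H₀ = 2.5591×-0.47101×-0.84250 + 0.88213×0.53870×0.55014 = 1.015517 + 0.261428 = 1.276945.
Q̄ = (S₀/π) × [bracket] = (1578/π) × 1.276945 = 641.40 W/m².
— Configuration B (φ=-33.9°):
cos H₀ = −tan(-33.9°) tan(+38.800°) = 0.5403, H₀ = 1.0000 rad.
Bracket: H₀ sin φ sin δ + cos φ cos δ sin H₀ = 1.0000×-0.55775×0.62660 + 0.83001×0.77934×0.84149 = -0.349486 + 0.544326 = 0.194840.
Q̄ = (S₀/π) × [bracket] = (1578/π) × 0.194840 = 97.867 W/m².
Ratio Q̄_A / Q̄_B = 641.40 / 97.867 = 6.554.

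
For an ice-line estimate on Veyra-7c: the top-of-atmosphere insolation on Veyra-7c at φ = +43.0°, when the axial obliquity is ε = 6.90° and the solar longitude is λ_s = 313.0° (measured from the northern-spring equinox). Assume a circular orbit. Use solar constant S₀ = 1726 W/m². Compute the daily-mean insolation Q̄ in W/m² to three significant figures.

Q̄ ≈ 350 W/m²

Solar declination: sin δ = sin ε · sin λ_s = sin 6.90° × sin 313.0° = -0.08786, so δ = -5.041°.
cos H₀ = −tan(+43.0°) tan(-5.041°) = 0.0823, H₀ = 1.4885 rad.
Bracket: H₀ sin φ sin δ + cos φ cos δ sin H₀ = 1.4885×0.68200×-0.08786 + 0.73135×0.99613×0.99661 = -0.089192 + 0.726050 = 0.636858.
Q̄ = (S₀/π) × [bracket] = (1726/π) × 0.636858 = 349.9 W/m².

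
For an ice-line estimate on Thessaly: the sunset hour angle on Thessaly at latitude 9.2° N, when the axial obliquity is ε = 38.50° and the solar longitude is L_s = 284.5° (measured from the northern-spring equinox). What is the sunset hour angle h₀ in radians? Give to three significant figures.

Solar declination: sin δ = sin ε · sin L_s = sin 38.50° × sin 284.5° = -0.60269, so δ = -37.063°.
cos h₀ = −tan ϕ · tan δ = −tan(+9.2°) × tan(-37.063°) = 0.1223, so h₀ = 1.4482 rad = 82.97°.

h₀ = 1.45 rad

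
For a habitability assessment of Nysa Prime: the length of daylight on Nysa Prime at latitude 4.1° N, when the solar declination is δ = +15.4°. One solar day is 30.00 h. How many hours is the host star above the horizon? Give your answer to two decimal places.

15.19 h

cos H₀ = −tan φ · tan δ = −tan(+4.1°) × tan(+15.400°) = -0.0197, so H₀ = 1.5905 rad = 91.13°.
Daylight = 2H₀/(2π) × 30.00 h = (1.5905/π) × 30.00 = 15.19 h.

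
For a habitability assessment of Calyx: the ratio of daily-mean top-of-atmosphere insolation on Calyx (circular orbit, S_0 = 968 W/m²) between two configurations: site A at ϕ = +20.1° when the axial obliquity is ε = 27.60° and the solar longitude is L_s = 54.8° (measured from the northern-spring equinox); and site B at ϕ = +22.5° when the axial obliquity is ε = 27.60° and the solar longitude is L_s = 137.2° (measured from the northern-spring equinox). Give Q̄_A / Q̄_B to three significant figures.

— Configuration A (ϕ=+20.1°):
Solar declination: sin δ = sin ε · sin L_s = sin 27.60° × sin 54.8° = 0.37858, so δ = +22.246°.
cos h₀ = −tan(+20.1°) tan(+22.246°) = -0.1497, h₀ = 1.7210 rad.
Bracket: h₀ sin ϕ sin δ + cos ϕ cos δ sin h₀ = 1.7210×0.34366×0.37858 + 0.93909×0.92557×0.98873 = 0.223907 + 0.859398 = 1.083305.
Q̄ = (S_0/π) × [bracket] = (968/π) × 1.083305 = 333.79 W/m².
— Configuration B (ϕ=+22.5°):
Solar declination: sin δ = sin ε · sin L_s = sin 27.60° × sin 137.2° = 0.31478, so δ = +18.348°.
cos h₀ = −tan(+22.5°) tan(+18.348°) = -0.1374, h₀ = 1.7086 rad.
Bracket: h₀ sin ϕ sin δ + cos ϕ cos δ sin h₀ = 1.7086×0.38268×0.31478 + 0.92388×0.94916×0.99052 = 0.205818 + 0.868597 = 1.074415.
Q̄ = (S_0/π) × [bracket] = (968/π) × 1.074415 = 331.05 W/m².
Ratio Q̄_A / Q̄_B = 333.79 / 331.05 = 1.008.

Q̄_A / Q̄_B ≈ 1.01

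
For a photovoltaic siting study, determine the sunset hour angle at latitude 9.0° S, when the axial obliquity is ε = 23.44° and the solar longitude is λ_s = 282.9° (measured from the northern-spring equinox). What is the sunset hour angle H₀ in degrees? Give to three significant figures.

H₀ = 93.8°

Solar declination: sin δ = sin ε · sin λ_s = sin 23.44° × sin 282.9° = -0.38775, so δ = -22.814°.
cos H₀ = −tan φ · tan δ = −tan(-9.0°) × tan(-22.814°) = -0.0666, so H₀ = 1.6375 rad = 93.82°.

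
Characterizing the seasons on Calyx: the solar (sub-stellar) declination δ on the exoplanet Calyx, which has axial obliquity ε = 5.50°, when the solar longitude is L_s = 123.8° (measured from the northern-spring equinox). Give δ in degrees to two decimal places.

sin δ = sin ε · sin L_s = sin 5.50° × sin 123.8° = 0.079646.
δ = arcsin(0.079646) = +4.57°.

δ = +4.57°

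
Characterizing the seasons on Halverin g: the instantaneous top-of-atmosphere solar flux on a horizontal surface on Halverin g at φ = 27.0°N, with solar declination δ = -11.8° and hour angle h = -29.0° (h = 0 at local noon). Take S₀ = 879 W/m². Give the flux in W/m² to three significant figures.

589 W/m²

cos θ_z = sin φ sin δ + cos φ cos δ cos h = -0.092839 + 0.762823 = 0.669984.
Flux = S₀ · cos θ_z = 879 × 0.669984 = 588.9 W/m².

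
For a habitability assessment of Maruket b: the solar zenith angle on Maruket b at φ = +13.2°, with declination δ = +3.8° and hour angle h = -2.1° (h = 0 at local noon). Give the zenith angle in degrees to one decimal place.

θ_z = 9.6°

cos θ_z = sin φ sin δ + cos φ cos δ cos h = 0.015134 + 0.970786 = 0.985920.
θ_z = arccos(0.985920) = 9.6°.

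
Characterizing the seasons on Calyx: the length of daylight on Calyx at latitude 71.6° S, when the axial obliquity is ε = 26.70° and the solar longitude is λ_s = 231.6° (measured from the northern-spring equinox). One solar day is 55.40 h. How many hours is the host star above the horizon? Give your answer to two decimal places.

55.40 h

Solar declination: sin δ = sin ε · sin λ_s = sin 26.70° × sin 231.6° = -0.35213, so δ = -20.618°.
Sunrise equation: cos H₀ = −tan φ · tan δ = -1.1310 ≤ −1, so the host star never sets (polar day) and H₀ = π.
Daylight = 2H₀/(2π) × 55.40 h = (3.1416/π) × 55.40 = 55.40 h.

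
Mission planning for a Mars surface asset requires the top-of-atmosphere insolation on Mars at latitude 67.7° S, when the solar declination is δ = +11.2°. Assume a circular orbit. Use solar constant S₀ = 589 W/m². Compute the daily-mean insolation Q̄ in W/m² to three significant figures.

cos H₀ = −tan(-67.7°) tan(+11.200°) = 0.4828, H₀ = 1.0670 rad.
Bracket: H₀ sin φ sin δ + cos φ cos δ sin H₀ = 1.0670×-0.92521×0.19423 + 0.37946×0.98096×0.87574 = -0.191744 + 0.325981 = 0.134237.
Q̄ = (S₀/π) × [bracket] = (589/π) × 0.134237 = 25.17 W/m².

Q̄ ≈ 25.2 W/m²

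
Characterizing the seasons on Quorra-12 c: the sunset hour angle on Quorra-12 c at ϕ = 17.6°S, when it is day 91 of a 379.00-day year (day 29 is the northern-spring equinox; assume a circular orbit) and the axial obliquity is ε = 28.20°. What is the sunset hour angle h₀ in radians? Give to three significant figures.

h₀ = 1.43 rad

Solar longitude: L_s = 360° × (91 − 29)/379.00 = 58.892°.
sin δ = sin 28.20° × sin 58.892° = 0.40459, so δ = +23.866°.
cos h₀ = −tan ϕ · tan δ = −tan(-17.6°) × tan(+23.866°) = 0.1403, so h₀ = 1.4300 rad = 81.93°.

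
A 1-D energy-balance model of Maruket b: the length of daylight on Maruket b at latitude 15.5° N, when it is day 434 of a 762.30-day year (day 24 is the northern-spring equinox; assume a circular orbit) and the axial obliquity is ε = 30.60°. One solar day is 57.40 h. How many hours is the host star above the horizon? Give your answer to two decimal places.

28.09 h

Solar longitude: λ_s = 360° × (434 − 24)/762.30 = 193.625°.
sin δ = sin 30.60° × sin 193.625° = -0.11991, so δ = -6.887°.
cos H₀ = −tan φ · tan δ = −tan(+15.5°) × tan(-6.887°) = 0.0335, so H₀ = 1.5373 rad = 88.08°.
Daylight = 2H₀/(2π) × 57.40 h = (1.5373/π) × 57.40 = 28.09 h.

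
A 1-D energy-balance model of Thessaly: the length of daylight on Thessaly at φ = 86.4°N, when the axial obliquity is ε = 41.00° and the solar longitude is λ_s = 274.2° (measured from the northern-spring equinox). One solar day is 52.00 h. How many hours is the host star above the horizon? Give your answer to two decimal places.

0.00 h

Solar declination: sin δ = sin ε · sin λ_s = sin 41.00° × sin 274.2° = -0.65430, so δ = -40.866°.
cos H₀ = −tan φ · tan δ = 13.7520 ≥ 1, so the host star never rises (polar night) and H₀ = 0.
Daylight = 2H₀/(2π) × 52.00 h = (0.0000/π) × 52.00 = 0.00 h.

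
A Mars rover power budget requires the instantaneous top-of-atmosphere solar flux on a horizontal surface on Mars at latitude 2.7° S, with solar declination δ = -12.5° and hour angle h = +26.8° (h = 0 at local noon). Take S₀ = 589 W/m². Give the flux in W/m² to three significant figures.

cos θ_z = sin φ sin δ + cos φ cos δ cos h = 0.010196 + 0.870461 = 0.880657.
Flux = S₀ · cos θ_z = 589 × 0.880657 = 518.7 W/m².

519 W/m²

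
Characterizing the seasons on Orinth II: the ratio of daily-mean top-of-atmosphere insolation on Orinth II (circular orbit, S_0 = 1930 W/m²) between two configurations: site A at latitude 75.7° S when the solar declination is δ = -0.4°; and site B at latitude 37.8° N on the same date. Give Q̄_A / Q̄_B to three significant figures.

Q̄_A / Q̄_B ≈ 0.329

— Configuration A (ϕ=-75.7°):
cos h₀ = −tan(-75.7°) tan(-0.400°) = -0.0274, h₀ = 1.5982 rad.
Bracket: h₀ sin ϕ sin δ + cos ϕ cos δ sin h₀ = 1.5982×-0.96902×-0.00698 + 0.24700×0.99998×0.99962 = 0.010810 + 0.246901 = 0.257711.
Q̄ = (S_0/π) × [bracket] = (1930/π) × 0.257711 = 158.32 W/m².
— Configuration B (ϕ=+37.8°):
cos h₀ = −tan(+37.8°) tan(-0.400°) = 0.0054, h₀ = 1.5654 rad.
Bracket: h₀ sin ϕ sin δ + cos ϕ cos δ sin h₀ = 1.5654×0.61291×-0.00698 + 0.79016×0.99998×0.99999 = -0.006697 + 0.790136 = 0.783439.
Q̄ = (S_0/π) × [bracket] = (1930/π) × 0.783439 = 481.30 W/m².
Ratio Q̄_A / Q̄_B = 158.32 / 481.30 = 0.3289.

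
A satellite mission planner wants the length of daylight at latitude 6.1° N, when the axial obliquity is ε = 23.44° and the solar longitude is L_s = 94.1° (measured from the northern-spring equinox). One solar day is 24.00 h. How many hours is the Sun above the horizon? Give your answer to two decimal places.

12.35 h

Solar declination: sin δ = sin ε · sin L_s = sin 23.44° × sin 94.1° = 0.39677, so δ = +23.376°.
cos h₀ = −tan ϕ · tan δ = −tan(+6.1°) × tan(+23.376°) = -0.0462, so h₀ = 1.6170 rad = 92.65°.
Daylight = 2h₀/(2π) × 24.00 h = (1.6170/π) × 24.00 = 12.35 h.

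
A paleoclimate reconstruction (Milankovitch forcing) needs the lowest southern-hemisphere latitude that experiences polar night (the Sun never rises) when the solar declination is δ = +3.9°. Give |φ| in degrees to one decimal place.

Polar night requires cos H₀ = −tan φ tan δ ≥ 1, i.e. tan φ tan δ ≤ −1.
The boundary is |tan φ| · |tan δ| = 1, so |φ| = 90° − |δ| = 90° − 3.9° = 86.1° in the southern hemisphere.

|φ| = 86.1°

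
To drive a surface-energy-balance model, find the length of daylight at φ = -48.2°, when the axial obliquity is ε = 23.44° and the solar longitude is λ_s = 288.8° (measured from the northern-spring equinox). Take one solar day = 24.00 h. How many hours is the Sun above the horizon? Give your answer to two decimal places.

Solar declination: sin δ = sin ε · sin λ_s = sin 23.44° × sin 288.8° = -0.37657, so δ = -22.121°.
cos H₀ = −tan φ · tan δ = −tan(-48.2°) × tan(-22.121°) = -0.4546, so H₀ = 2.0428 rad = 117.04°.
Daylight = 2H₀/(2π) × 24.00 h = (2.0428/π) × 24.00 = 15.61 h.

15.61 h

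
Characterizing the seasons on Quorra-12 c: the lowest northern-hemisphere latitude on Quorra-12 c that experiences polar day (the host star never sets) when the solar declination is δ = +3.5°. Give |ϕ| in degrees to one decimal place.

|ϕ| = 86.5°

Polar day requires cos h₀ = −tan ϕ tan δ ≤ −1, i.e. tan ϕ tan δ ≥ 1.
The boundary is |tan ϕ| · |tan δ| = 1, so |ϕ| = 90° − |δ| = 90° − 3.5° = 86.5° in the northern hemisphere.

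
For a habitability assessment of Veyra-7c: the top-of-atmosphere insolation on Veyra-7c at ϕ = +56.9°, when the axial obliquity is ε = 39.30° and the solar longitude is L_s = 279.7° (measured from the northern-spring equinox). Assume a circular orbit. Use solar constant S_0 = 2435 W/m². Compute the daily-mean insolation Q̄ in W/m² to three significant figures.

Q̄ ≈ 0.00 W/m²

Solar declination: sin δ = sin ε · sin L_s = sin 39.30° × sin 279.7° = -0.62433, so δ = -38.633°.
cos h₀ = −tan(+56.9°) tan(-38.633°) = 1.2260 ≥ 1 ⇒ polar night, h₀ = 0 and Q̄ = 0.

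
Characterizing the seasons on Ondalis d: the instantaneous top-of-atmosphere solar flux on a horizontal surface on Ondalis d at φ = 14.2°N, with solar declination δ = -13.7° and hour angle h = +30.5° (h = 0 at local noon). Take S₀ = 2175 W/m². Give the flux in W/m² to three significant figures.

1.64e+03 W/m²

cos θ_z = sin φ sin δ + cos φ cos δ cos h = -0.058098 + 0.811537 = 0.753439.
Flux = S₀ · cos θ_z = 2175 × 0.753439 = 1639 W/m².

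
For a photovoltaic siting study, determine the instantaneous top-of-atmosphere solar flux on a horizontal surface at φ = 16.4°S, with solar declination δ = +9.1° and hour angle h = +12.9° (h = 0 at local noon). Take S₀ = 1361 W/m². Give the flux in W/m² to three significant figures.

1.20e+03 W/m²

cos θ_z = sin φ sin δ + cos φ cos δ cos h = -0.044655 + 0.923333 = 0.878678.
Flux = S₀ · cos θ_z = 1361 × 0.878678 = 1196 W/m².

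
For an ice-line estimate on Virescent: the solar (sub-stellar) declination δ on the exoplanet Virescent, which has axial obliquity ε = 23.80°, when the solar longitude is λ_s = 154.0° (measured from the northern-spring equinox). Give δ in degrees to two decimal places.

δ = +10.19°

sin δ = sin ε · sin λ_s = sin 23.80° × sin 154.0° = 0.176903.
δ = arcsin(0.176903) = +10.19°.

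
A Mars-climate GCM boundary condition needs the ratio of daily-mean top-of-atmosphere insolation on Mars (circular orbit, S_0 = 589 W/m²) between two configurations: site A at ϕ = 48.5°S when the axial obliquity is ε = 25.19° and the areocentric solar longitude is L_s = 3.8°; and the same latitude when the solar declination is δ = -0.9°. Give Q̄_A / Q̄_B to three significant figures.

— Configuration A (ϕ=-48.5°):
sin δ = sin 25.19° × sin 3.8° = 0.02821, so δ = +1.616°.
cos h₀ = −tan(-48.5°) tan(+1.616°) = 0.0319, h₀ = 1.5389 rad.
Bracket: h₀ sin ϕ sin δ + cos ϕ cos δ sin h₀ = 1.5389×-0.74896×0.02821 + 0.66262×0.99960×0.99949 = -0.032514 + 0.662017 = 0.629503.
Q̄ = (S_0/π) × [bracket] = (589/π) × 0.629503 = 118.02 W/m².
— Configuration B (ϕ=-48.5°):
cos h₀ = −tan(-48.5°) tan(-0.900°) = -0.0178, h₀ = 1.5886 rad.
Bracket: h₀ sin ϕ sin δ + cos ϕ cos δ sin h₀ = 1.5886×-0.74896×-0.01571 + 0.66262×0.99988×0.99984 = 0.018692 + 0.662434 = 0.681126.
Q̄ = (S_0/π) × [bracket] = (589/π) × 0.681126 = 127.70 W/m².
Ratio Q̄_A / Q̄_B = 118.02 / 127.70 = 0.9242.

Q̄_A / Q̄_B ≈ 0.924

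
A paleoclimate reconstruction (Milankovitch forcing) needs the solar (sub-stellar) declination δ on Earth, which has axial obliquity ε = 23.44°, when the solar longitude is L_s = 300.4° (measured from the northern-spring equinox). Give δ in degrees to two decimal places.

sin δ = sin ε · sin L_s = sin 23.44° × sin 300.4° = -0.343098.
δ = arcsin(-0.343098) = -20.07°.

δ = -20.07°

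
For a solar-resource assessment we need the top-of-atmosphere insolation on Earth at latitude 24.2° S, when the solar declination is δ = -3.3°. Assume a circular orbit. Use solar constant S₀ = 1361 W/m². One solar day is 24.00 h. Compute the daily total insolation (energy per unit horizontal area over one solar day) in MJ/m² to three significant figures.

35.5 MJ/m²

cos H₀ = −tan(-24.2°) tan(-3.300°) = -0.0259, H₀ = 1.5967 rad.
Bracket: H₀ sin φ sin δ + cos φ cos δ sin H₀ = 1.5967×-0.40992×-0.05756 + 0.91212×0.99834×0.99966 = 0.037674 + 0.910296 = 0.947970.
Q̄ = (S₀/π) × [bracket] = (1361/π) × 0.947970 = 410.68 W/m².
Daily total = Q̄ × 24.00 h × 3600 s/h = 410.68 × 24.00 × 3600 / 10⁶ = 35.48 MJ/m².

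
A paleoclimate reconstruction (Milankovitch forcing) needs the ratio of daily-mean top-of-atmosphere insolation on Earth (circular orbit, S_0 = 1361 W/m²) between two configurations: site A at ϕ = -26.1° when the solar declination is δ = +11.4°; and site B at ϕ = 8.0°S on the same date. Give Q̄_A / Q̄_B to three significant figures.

— Configuration A (ϕ=-26.1°):
cos h₀ = −tan(-26.1°) tan(+11.400°) = 0.0988, h₀ = 1.4719 rad.
Bracket: h₀ sin ϕ sin δ + cos ϕ cos δ sin h₀ = 1.4719×-0.43994×0.19766 + 0.89803×0.98027×0.99511 = -0.127994 + 0.876007 = 0.748013.
Q̄ = (S_0/π) × [bracket] = (1361/π) × 0.748013 = 324.05 W/m².
— Configuration B (ϕ=-8.0°):
cos h₀ = −tan(-8.0°) tan(+11.400°) = 0.0283, h₀ = 1.5425 rad.
Bracket: h₀ sin ϕ sin δ + cos ϕ cos δ sin h₀ = 1.5425×-0.13917×0.19766 + 0.99027×0.98027×0.99960 = -0.042432 + 0.970344 = 0.927912.
Q̄ = (S_0/π) × [bracket] = (1361/π) × 0.927912 = 401.99 W/m².
Ratio Q̄_A / Q̄_B = 324.05 / 401.99 = 0.8061.

Q̄_A / Q̄_B ≈ 0.806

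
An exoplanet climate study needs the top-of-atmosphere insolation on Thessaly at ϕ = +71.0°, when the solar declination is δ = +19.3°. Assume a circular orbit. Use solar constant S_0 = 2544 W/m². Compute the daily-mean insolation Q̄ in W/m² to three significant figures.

Q̄ ≈ 795 W/m²

cos h₀ = −tan(+71.0°) tan(+19.300°) = -1.0170 ≤ −1 ⇒ polar day, h₀ = π.
Bracket: h₀ sin ϕ sin δ + cos ϕ cos δ sin h₀ = 3.1416×0.94552×0.33051 + 0.32557×0.94380×0.00000 = 0.981762 + 0.000000 = 0.981762.
Q̄ = (S_0/π) × [bracket] = (2544/π) × 0.981762 = 795.0 W/m².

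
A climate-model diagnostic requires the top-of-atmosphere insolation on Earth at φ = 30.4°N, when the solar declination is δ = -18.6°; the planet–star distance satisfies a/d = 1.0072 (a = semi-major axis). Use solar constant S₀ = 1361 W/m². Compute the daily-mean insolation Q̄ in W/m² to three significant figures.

Q̄ ≈ 255 W/m²

cos H₀ = −tan(+30.4°) tan(-18.600°) = 0.1974, H₀ = 1.3720 rad.
Bracket: H₀ sin φ sin δ + cos φ cos δ sin H₀ = 1.3720×0.50603×-0.31896 + 0.86251×0.94777×0.98031 = -0.221445 + 0.801365 = 0.579920.
Inverse-square distance factor (a/d)² = 1.0072² = 1.014452.
Q̄ = (S₀/π) × 1.014452 × [bracket] = (1361/π) × 1.014452 × 0.579920 = 254.9 W/m².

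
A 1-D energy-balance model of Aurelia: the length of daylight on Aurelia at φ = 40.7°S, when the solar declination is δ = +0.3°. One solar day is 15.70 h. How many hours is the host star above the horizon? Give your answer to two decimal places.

7.83 h

cos H₀ = −tan φ · tan δ = −tan(-40.7°) × tan(+0.300°) = 0.0045, so H₀ = 1.5663 rad = 89.74°.
Daylight = 2H₀/(2π) × 15.70 h = (1.5663/π) × 15.70 = 7.83 h.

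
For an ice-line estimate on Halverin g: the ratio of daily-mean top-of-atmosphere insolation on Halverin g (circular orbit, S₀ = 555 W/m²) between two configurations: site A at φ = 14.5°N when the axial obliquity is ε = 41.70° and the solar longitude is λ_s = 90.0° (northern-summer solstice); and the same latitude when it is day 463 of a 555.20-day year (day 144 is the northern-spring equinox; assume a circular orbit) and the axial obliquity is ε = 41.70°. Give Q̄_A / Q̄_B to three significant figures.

— Configuration A (φ=+14.5°):
Solar declination: sin δ = sin ε · sin λ_s = sin 41.70° × sin 90.0° = 0.66523, so δ = +41.700°.
cos H₀ = −tan(+14.5°) tan(+41.700°) = -0.2304, H₀ = 1.8033 rad.
Bracket: H₀ sin φ sin δ + cos φ cos δ sin H₀ = 1.8033×0.25038×0.66523 + 0.96815×0.74664×0.97309 = 0.300358 + 0.703407 = 1.003765.
Q̄ = (S₀/π) × [bracket] = (555/π) × 1.003765 = 177.33 W/m².
— Configuration B (φ=+14.5°):
Solar longitude: λ_s = 360° × (463 − 144)/555.20 = 206.844°.
sin δ = sin 41.70° × sin 206.844° = -0.30040, so δ = -17.481°.
cos H₀ = −tan(+14.5°) tan(-17.481°) = 0.0814, H₀ = 1.4893 rad.
Bracket: H₀ sin φ sin δ + cos φ cos δ sin H₀ = 1.4893×0.25038×-0.30040 + 0.96815×0.95381×0.99668 = -0.112016 + 0.920365 = 0.808349.
Q̄ = (S₀/π) × [bracket] = (555/π) × 0.808349 = 142.80 W/m².
Ratio Q̄_A / Q̄_B = 177.33 / 142.80 = 1.242.

Q̄_A / Q̄_B ≈ 1.24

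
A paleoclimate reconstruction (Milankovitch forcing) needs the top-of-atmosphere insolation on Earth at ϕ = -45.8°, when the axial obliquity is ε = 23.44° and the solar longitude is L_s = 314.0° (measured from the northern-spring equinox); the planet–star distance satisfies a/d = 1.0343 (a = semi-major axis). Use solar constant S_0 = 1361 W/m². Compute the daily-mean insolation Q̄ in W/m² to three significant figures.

Q̄ ≈ 474 W/m²

Solar declination: sin δ = sin ε · sin L_s = sin 23.44° × sin 314.0° = -0.28615, so δ = -16.627°.
cos h₀ = −tan(-45.8°) tan(-16.627°) = -0.3071, h₀ = 1.8829 rad.
Bracket: h₀ sin ϕ sin δ + cos ϕ cos δ sin h₀ = 1.8829×-0.71691×-0.28615 + 0.69717×0.95819×0.95168 = 0.386265 + 0.635743 = 1.022008.
Inverse-square distance factor (a/d)² = 1.0343² = 1.069776.
Q̄ = (S_0/π) × 1.069776 × [bracket] = (1361/π) × 1.069776 × 1.022008 = 473.6 W/m².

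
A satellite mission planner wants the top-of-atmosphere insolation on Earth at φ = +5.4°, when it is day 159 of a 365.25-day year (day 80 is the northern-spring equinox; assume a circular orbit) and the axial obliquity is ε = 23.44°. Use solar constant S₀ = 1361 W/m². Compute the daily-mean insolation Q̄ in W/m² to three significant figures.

Solar longitude: λ_s = 360° × (159 − 80)/365.25 = 77.864°.
sin δ = sin 23.44° × sin 77.864° = 0.38890, so δ = +22.886°.
cos H₀ = −tan(+5.4°) tan(+22.886°) = -0.0399, H₀ = 1.6107 rad.
Bracket: H₀ sin φ sin δ + cos φ cos δ sin H₀ = 1.6107×0.09411×0.38890 + 0.99556×0.92128×0.99920 = 0.058951 + 0.916456 = 0.975407.
Q̄ = (S₀/π) × [bracket] = (1361/π) × 0.975407 = 422.6 W/m².

Q̄ ≈ 423 W/m²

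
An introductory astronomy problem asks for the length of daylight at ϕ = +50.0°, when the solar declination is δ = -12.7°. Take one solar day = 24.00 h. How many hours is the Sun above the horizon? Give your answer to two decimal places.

9.92 h

cos h₀ = −tan ϕ · tan δ = −tan(+50.0°) × tan(-12.700°) = 0.2686, so h₀ = 1.2989 rad = 74.42°.
Daylight = 2h₀/(2π) × 24.00 h = (1.2989/π) × 24.00 = 9.92 h.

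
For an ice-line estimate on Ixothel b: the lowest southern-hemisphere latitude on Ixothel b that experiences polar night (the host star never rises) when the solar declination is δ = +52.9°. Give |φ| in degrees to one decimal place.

Polar night requires cos H₀ = −tan φ tan δ ≥ 1, i.e. tan φ tan δ ≤ −1.
The boundary is |tan φ| · |tan δ| = 1, so |φ| = 90° − |δ| = 90° − 52.9° = 37.1° in the southern hemisphere.

|φ| = 37.1°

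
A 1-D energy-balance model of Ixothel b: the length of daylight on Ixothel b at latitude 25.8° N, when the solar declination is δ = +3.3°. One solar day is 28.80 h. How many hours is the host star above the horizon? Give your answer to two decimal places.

cos H₀ = −tan φ · tan δ = −tan(+25.8°) × tan(+3.300°) = -0.0279, so H₀ = 1.5987 rad = 91.60°.
Daylight = 2H₀/(2π) × 28.80 h = (1.5987/π) × 28.80 = 14.66 h.

14.66 h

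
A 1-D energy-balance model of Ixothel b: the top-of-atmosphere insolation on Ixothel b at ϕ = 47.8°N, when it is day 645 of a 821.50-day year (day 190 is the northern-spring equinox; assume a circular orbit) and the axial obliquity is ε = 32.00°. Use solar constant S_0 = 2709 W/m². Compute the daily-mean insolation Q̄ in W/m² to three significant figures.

Solar longitude: L_s = 360° × (645 − 190)/821.50 = 199.391°.
sin δ = sin 32.00° × sin 199.391° = -0.17594, so δ = -10.134°.
cos h₀ = −tan(+47.8°) tan(-10.134°) = 0.1971, h₀ = 1.3724 rad.
Bracket: h₀ sin ϕ sin δ + cos ϕ cos δ sin h₀ = 1.3724×0.74080×-0.17594 + 0.67172×0.98440×0.98038 = -0.178874 + 0.648268 = 0.469394.
Q̄ = (S_0/π) × [bracket] = (2709/π) × 0.469394 = 404.8 W/m².

Q̄ ≈ 405 W/m²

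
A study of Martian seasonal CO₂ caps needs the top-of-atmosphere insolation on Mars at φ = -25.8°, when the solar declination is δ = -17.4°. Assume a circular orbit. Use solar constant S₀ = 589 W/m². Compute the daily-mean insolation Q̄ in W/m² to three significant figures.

Q̄ ≈ 201 W/m²

cos H₀ = −tan(-25.8°) tan(-17.400°) = -0.1515, H₀ = 1.7229 rad.
Bracket: H₀ sin φ sin δ + cos φ cos δ sin H₀ = 1.7229×-0.43523×-0.29904 + 0.90032×0.95424×0.98846 = 0.224237 + 0.849207 = 1.073444.
Q̄ = (S₀/π) × [bracket] = (589/π) × 1.073444 = 201.3 W/m².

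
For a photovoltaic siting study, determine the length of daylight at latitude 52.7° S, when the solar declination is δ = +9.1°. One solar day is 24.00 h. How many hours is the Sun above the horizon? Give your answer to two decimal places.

10.38 h

cos h₀ = −tan ϕ · tan δ = −tan(-52.7°) × tan(+9.100°) = 0.2103, so h₀ = 1.3590 rad = 77.86°.
Daylight = 2h₀/(2π) × 24.00 h = (1.3590/π) × 24.00 = 10.38 h.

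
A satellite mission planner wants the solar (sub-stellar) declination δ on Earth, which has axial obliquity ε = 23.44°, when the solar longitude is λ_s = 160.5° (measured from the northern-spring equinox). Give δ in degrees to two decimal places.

δ = +7.63°

sin δ = sin ε · sin λ_s = sin 23.44° × sin 160.5° = 0.132785.
δ = arcsin(0.132785) = +7.63°.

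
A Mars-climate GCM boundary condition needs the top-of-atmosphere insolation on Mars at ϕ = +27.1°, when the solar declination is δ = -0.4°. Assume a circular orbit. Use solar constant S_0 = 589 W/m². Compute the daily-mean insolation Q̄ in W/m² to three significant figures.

cos h₀ = −tan(+27.1°) tan(-0.400°) = 0.0036, h₀ = 1.5672 rad.
Bracket: h₀ sin ϕ sin δ + cos ϕ cos δ sin h₀ = 1.5672×0.45554×-0.00698 + 0.89021×0.99998×0.99999 = -0.004983 + 0.890183 = 0.885200.
Q̄ = (S_0/π) × [bracket] = (589/π) × 0.885200 = 166.0 W/m².

Q̄ ≈ 166 W/m²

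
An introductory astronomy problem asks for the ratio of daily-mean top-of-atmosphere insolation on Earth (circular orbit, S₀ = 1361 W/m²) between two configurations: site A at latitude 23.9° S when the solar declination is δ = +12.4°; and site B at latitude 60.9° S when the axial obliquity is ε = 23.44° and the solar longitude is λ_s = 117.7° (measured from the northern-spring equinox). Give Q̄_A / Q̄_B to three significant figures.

Q̄_A / Q̄_B ≈ 9.45

— Configuration A (φ=-23.9°):
cos H₀ = −tan(-23.9°) tan(+12.400°) = 0.0974, H₀ = 1.4732 rad.
Bracket: H₀ sin φ sin δ + cos φ cos δ sin H₀ = 1.4732×-0.40514×0.21474 + 0.91425×0.97667×0.99524 = -0.128168 + 0.888670 = 0.760502.
Q̄ = (S₀/π) × [bracket] = (1361/π) × 0.760502 = 329.46 W/m².
— Configuration B (φ=-60.9°):
Solar declination: sin δ = sin ε · sin λ_s = sin 23.44° × sin 117.7° = 0.35220, so δ = +20.622°.
cos H₀ = −tan(-60.9°) tan(+20.622°) = 0.6761, H₀ = 0.8283 rad.
Bracket: H₀ sin φ sin δ + cos φ cos δ sin H₀ = 0.8283×-0.87377×0.35220 + 0.48634×0.93592×0.73681 = -0.254903 + 0.335378 = 0.080475.
Q̄ = (S₀/π) × [bracket] = (1361/π) × 0.080475 = 34.863 W/m².
Ratio Q̄_A / Q̄_B = 329.46 / 34.863 = 9.450.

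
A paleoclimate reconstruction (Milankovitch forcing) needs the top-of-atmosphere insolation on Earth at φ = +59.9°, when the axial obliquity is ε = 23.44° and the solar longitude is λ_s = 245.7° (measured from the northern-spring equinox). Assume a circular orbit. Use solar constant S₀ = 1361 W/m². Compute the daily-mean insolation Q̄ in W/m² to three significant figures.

Q̄ ≈ 36.6 W/m²

Solar declination: sin δ = sin ε · sin λ_s = sin 23.44° × sin 245.7° = -0.36255, so δ = -21.257°.
cos H₀ = −tan(+59.9°) tan(-21.257°) = 0.6711, H₀ = 0.8351 rad.
Bracket: H₀ sin φ sin δ + cos φ cos δ sin H₀ = 0.8351×0.86515×-0.36255 + 0.50151×0.93197×0.74138 = -0.261938 + 0.346515 = 0.084577.
Q̄ = (S₀/π) × [bracket] = (1361/π) × 0.084577 = 36.64 W/m².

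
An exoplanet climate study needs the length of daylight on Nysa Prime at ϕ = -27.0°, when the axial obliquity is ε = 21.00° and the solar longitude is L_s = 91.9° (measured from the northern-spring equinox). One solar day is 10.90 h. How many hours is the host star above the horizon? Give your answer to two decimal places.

4.77 h

Solar declination: sin δ = sin ε · sin L_s = sin 21.00° × sin 91.9° = 0.35817, so δ = +20.988°.
cos h₀ = −tan ϕ · tan δ = −tan(-27.0°) × tan(+20.988°) = 0.1955, so h₀ = 1.3741 rad = 78.73°.
Daylight = 2h₀/(2π) × 10.90 h = (1.3741/π) × 10.90 = 4.77 h.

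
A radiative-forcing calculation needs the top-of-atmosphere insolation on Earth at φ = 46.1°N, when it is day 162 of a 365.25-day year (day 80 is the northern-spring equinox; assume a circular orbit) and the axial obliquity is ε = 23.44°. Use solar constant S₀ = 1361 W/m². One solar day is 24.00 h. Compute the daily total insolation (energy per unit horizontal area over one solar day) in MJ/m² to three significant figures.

Solar longitude: λ_s = 360° × (162 − 80)/365.25 = 80.821°.
sin δ = sin 23.44° × sin 80.821° = 0.39270, so δ = +23.122°.
cos H₀ = −tan(+46.1°) tan(+23.122°) = -0.4437, H₀ = 2.0305 rad.
Bracket: H₀ sin φ sin δ + cos φ cos δ sin H₀ = 2.0305×0.72055×0.39270 + 0.69340×0.91967×0.89617 = 0.574550 + 0.571487 = 1.146037.
Q̄ = (S₀/π) × [bracket] = (1361/π) × 1.146037 = 496.49 W/m².
Daily total = Q̄ × 24.00 h × 3600 s/h = 496.49 × 24.00 × 3600 / 10⁶ = 42.90 MJ/m².

42.9 MJ/m²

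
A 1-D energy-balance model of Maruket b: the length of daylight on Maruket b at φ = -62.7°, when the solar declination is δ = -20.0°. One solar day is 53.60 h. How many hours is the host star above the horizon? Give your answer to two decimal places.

cos H₀ = −tan φ · tan δ = −tan(-62.7°) × tan(-20.000°) = -0.7052, so H₀ = 2.3535 rad = 134.84°.
Daylight = 2H₀/(2π) × 53.60 h = (2.3535/π) × 53.60 = 40.15 h.

40.15 h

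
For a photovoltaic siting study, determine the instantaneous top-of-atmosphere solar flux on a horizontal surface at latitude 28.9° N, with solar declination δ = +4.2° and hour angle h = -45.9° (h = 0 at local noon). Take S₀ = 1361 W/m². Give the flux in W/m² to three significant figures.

875 W/m²

cos θ_z = sin φ sin δ + cos φ cos δ cos h = 0.035395 + 0.607611 = 0.643006.
Flux = S₀ · cos θ_z = 1361 × 0.643006 = 875.1 W/m².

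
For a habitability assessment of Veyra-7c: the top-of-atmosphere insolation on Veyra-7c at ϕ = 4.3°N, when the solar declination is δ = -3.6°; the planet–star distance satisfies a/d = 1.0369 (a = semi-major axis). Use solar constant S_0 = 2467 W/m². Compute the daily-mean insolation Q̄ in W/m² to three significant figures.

cos h₀ = −tan(+4.3°) tan(-3.600°) = 0.0047, h₀ = 1.5661 rad.
Bracket: h₀ sin ϕ sin δ + cos ϕ cos δ sin h₀ = 1.5661×0.07498×-0.06279 + 0.99719×0.99803×0.99999 = -0.007373 + 0.995216 = 0.987843.
Inverse-square distance factor (a/d)² = 1.0369² = 1.075162.
Q̄ = (S_0/π) × 1.075162 × [bracket] = (2467/π) × 1.075162 × 0.987843 = 834.0 W/m².

Q̄ ≈ 834 W/m²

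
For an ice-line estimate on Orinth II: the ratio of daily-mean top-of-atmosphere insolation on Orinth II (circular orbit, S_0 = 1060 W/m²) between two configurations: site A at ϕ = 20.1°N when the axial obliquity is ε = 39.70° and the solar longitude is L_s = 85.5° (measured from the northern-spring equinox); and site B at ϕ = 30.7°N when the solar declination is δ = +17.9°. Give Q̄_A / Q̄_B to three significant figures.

— Configuration A (ϕ=+20.1°):
Solar declination: sin δ = sin ε · sin L_s = sin 39.70° × sin 85.5° = 0.63680, so δ = +39.554°.
cos h₀ = −tan(+20.1°) tan(+39.554°) = -0.3022, h₀ = 1.8778 rad.
Bracket: h₀ sin ϕ sin δ + cos ϕ cos δ sin h₀ = 1.8778×0.34366×0.63680 + 0.93909×0.77103×0.95323 = 0.410943 + 0.690202 = 1.101145.
Q̄ = (S_0/π) × [bracket] = (1060/π) × 1.101145 = 371.54 W/m².
— Configuration B (ϕ=+30.7°):
cos h₀ = −tan(+30.7°) tan(+17.900°) = -0.1918, h₀ = 1.7638 rad.
Bracket: h₀ sin ϕ sin δ + cos ϕ cos δ sin h₀ = 1.7638×0.51054×0.30736 + 0.85985×0.95159×0.98144 = 0.276775 + 0.803038 = 1.079813.
Q̄ = (S_0/π) × [bracket] = (1060/π) × 1.079813 = 364.34 W/m².
Ratio Q̄_A / Q̄_B = 371.54 / 364.34 = 1.020.

Q̄_A / Q̄_B ≈ 1.02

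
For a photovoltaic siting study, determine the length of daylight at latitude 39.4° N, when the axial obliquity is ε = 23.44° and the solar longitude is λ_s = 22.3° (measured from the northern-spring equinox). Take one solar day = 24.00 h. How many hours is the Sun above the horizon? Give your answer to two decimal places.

Solar declination: sin δ = sin ε · sin λ_s = sin 23.44° × sin 22.3° = 0.15094, so δ = +8.682°.
cos H₀ = −tan φ · tan δ = −tan(+39.4°) × tan(+8.682°) = -0.1254, so H₀ = 1.6966 rad = 97.21°.
Daylight = 2H₀/(2π) × 24.00 h = (1.6966/π) × 24.00 = 12.96 h.

12.96 h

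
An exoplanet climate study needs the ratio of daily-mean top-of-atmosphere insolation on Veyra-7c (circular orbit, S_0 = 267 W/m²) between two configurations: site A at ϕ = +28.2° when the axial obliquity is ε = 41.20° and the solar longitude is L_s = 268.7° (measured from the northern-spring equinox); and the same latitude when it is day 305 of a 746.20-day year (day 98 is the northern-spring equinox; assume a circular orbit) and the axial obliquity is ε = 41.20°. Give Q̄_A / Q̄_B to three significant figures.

Q̄_A / Q̄_B ≈ 0.203

— Configuration A (ϕ=+28.2°):
Solar declination: sin δ = sin ε · sin L_s = sin 41.20° × sin 268.7° = -0.65852, so δ = -41.187°.
cos h₀ = −tan(+28.2°) tan(-41.187°) = 0.4692, h₀ = 1.0824 rad.
Bracket: h₀ sin ϕ sin δ + cos ϕ cos δ sin h₀ = 1.0824×0.47255×-0.65852 + 0.88130×0.75256×0.88310 = -0.336825 + 0.585699 = 0.248874.
Q̄ = (S_0/π) × [bracket] = (267/π) × 0.248874 = 21.151 W/m².
— Configuration B (ϕ=+28.2°):
Solar longitude: L_s = 360° × (305 − 98)/746.20 = 99.866°.
sin δ = sin 41.20° × sin 99.866° = 0.64895, so δ = +40.462°.
cos h₀ = −tan(+28.2°) tan(+40.462°) = -0.4573, h₀ = 2.0458 rad.
Bracket: h₀ sin ϕ sin δ + cos ϕ cos δ sin h₀ = 2.0458×0.47255×0.64895 + 0.88130×0.76083×0.88929 = 0.627368 + 0.596286 = 1.223654.
Q̄ = (S_0/π) × [bracket] = (267/π) × 1.223654 = 104.00 W/m².
Ratio Q̄_A / Q̄_B = 21.151 / 104.00 = 0.2034.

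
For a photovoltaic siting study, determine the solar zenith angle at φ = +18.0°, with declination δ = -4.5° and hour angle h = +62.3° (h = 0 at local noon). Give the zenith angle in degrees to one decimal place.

cos θ_z = sin φ sin δ + cos φ cos δ cos h = -0.024245 + 0.440728 = 0.416483.
θ_z = arccos(0.416483) = 65.4°.

θ_z = 65.4°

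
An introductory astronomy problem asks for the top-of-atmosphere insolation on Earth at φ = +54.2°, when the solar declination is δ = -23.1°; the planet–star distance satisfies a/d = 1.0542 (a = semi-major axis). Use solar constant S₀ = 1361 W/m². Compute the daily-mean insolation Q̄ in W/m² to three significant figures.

cos H₀ = −tan(+54.2°) tan(-23.100°) = 0.5914, H₀ = 0.9380 rad.
Bracket: H₀ sin φ sin δ + cos φ cos δ sin H₀ = 0.9380×0.81106×-0.39234 + 0.58496×0.91982×0.80637 = -0.298482 + 0.433874 = 0.135392.
Inverse-square distance factor (a/d)² = 1.0542² = 1.111338.
Q̄ = (S₀/π) × 1.111338 × [bracket] = (1361/π) × 1.111338 × 0.135392 = 65.18 W/m².

Q̄ ≈ 65.2 W/m²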